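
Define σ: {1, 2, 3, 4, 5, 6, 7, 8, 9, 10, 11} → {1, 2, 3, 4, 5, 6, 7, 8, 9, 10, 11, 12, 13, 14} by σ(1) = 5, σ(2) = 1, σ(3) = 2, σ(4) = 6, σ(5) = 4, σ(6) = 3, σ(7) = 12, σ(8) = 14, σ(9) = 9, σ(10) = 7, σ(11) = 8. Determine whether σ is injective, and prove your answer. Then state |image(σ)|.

The values σ(1), …, σ(11) are 5, 1, 2, 6, 4, 3, 12, 14, 9, 7, 8 — all distinct.
So σ(x_1) = σ(x_2) only when x_1 = x_2, and σ is injective.
The image of σ is {1, 2, 3, 4, 5, 6, 7, 8, 9, 12, 14}, which has 11 elements.

11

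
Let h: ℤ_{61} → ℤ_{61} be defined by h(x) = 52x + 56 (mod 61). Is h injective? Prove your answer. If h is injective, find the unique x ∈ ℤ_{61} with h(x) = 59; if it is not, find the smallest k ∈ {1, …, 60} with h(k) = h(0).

20

If h(a) = h(b), then 52a ≡ 52b (mod 61). Because gcd(52, 61) = 1, we may cancel 52 to get a ≡ b (mod 61).
Thus h is injective.
We now compute 52⁻¹ mod 61 explicitly. Euclid's algorithm: 61 = 1·52 + 9, 52 = 5·9 + 7, 9 = 1·7 + 2, 7 = 3·2 + 1; back-substituting gives 1 = 27·52 − 23·61, so 52⁻¹ ≡ 27 (mod 61).
Since h is injective, we find h⁻¹(59): we need 52x ≡ 59 − 56 ≡ 3 (mod 61). Using 52⁻¹ = 27: x ≡ 27·3 = 81 = 1·61 + 20, so x = 20.
Check: h(20) = 52·20 + 56 = 1096 = 17·61 + 59 ≡ 59 (mod 61).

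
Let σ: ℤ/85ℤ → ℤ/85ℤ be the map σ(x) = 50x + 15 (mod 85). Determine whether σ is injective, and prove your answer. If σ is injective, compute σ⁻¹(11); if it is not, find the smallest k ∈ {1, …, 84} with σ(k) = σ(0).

We have gcd(50, 85) = 5 > 1. Taking a = 0 and b = 17: σ(0) = 15 and σ(17) = 50·17 + 15 = 865 ≡ 15 (mod 85).
So σ(0) = σ(17) while 0 ≠ 17, so σ is not injective.
Since σ is not injective, we find the least positive k with σ(k) = σ(0): this means 50k ≡ 0 (mod 85), i.e. 85 ∣ 50k. Since gcd(50, 85) = 5, dividing through by 5 this holds exactly when 17 ∣ 10k, and as gcd(10, 17) = 1, exactly when 17 ∣ k.
The smallest positive such k is 17.

17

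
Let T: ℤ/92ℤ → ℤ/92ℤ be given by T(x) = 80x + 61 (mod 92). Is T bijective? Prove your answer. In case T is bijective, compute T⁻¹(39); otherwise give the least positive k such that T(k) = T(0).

We have gcd(80, 92) = 4 > 1. Taking u = 0 and v = 23: T(0) = 61 and T(23) = 80·23 + 61 = 1901 ≡ 61 (mod 92).
So T(0) = T(23) while 0 ≠ 23, thus T is not injective, hence not bijective.
Since T is not bijective, we find the least positive k with T(k) = T(0): this means 80k ≡ 0 (mod 92), i.e. 92 ∣ 80k. Since gcd(80, 92) = 4, dividing through by 4 this holds exactly when 23 ∣ 20k, and as gcd(20, 23) = 1, exactly when 23 ∣ k.
The smallest positive such k is 23.

23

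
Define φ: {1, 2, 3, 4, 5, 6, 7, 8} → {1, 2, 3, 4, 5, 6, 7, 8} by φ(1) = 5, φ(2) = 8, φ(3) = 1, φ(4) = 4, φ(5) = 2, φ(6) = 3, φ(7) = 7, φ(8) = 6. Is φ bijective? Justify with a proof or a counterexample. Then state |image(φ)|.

8

The values 5, 8, 1, 4, 2, 3, 7, 6 are a permutation of {1, 2, 3, 4, 5, 6, 7, 8}: each element appears exactly once.
So φ is injective and surjective, hence bijective.
The image of φ is {1, 2, 3, 4, 5, 6, 7, 8}, which has 8 elements.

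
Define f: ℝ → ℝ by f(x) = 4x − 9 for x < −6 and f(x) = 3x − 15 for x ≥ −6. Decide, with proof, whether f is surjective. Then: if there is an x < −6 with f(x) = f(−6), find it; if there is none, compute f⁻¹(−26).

-11/3

Both pieces are strictly increasing (slopes 4 and 3), so each is injective on its own interval.
The left piece maps (−∞, −6) onto (−∞, −33); the right piece maps [−6, ∞) onto [−33, ∞).
These images together cover ℝ, so f is surjective.
Because the two images are disjoint, no x < −6 has f(x) = f(−6), so we compute f⁻¹(−26): −26 lies in [−33, ∞), so solve 3x − 15 = −26: x = (−26 + 15)/3 = −11/3.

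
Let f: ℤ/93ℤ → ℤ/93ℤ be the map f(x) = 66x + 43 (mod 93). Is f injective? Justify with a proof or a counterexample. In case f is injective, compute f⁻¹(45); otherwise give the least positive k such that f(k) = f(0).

We have gcd(66, 93) = 3 > 1. Taking x_1 = 0 and x_2 = 31: f(0) = 43 and f(31) = 66·31 + 43 = 2089 ≡ 43 (mod 93).
So f(0) = f(31) while 0 ≠ 31, hence f is not injective.
Since f is not injective, we find the least positive k with f(k) = f(0): this means 66k ≡ 0 (mod 93), i.e. 93 ∣ 66k. Since gcd(66, 93) = 3, dividing through by 3 this holds exactly when 31 ∣ 22k, and as gcd(22, 31) = 1, exactly when 31 ∣ k.
The smallest positive such k is 31.

31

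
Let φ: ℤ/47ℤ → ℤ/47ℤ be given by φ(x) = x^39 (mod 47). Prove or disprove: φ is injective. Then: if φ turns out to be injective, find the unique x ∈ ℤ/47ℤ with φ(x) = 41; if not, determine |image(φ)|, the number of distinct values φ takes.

13

Since 47 is prime, the nonzero elements of ℤ/47ℤ form a cyclic group of order 46.
As gcd(39, 46) = 1, raising to the 39th power is a bijection on this group: if a^39 ≡ b^39 then (ab^{−1})^39 = 1, and the only element of order dividing gcd(39, 46) = 1 is 1, so a = b.
With φ(0) = 0 this makes φ injective on all of ℤ/47ℤ, hence bijective (finite equal-size domain and codomain). In particular φ is injective.
Since φ is injective, we find the preimage of 41. The inverse of x ↦ x^39 on (ℤ/47ℤ)^× is x ↦ x^13, because 39·13 = 507 = 11·46 + 1 ≡ 1 (mod 46) and x^{46} = 1 for x ≠ 0 (Fermat). So φ⁻¹(41) = 41^13 mod 47.
Repeated squaring mod 47: 41^1 ≡ 41, 41^2 ≡ 41² = 1681 ≡ 36, 41^4 ≡ 36² = 1296 ≡ 27, 41^8 ≡ 27² = 729 ≡ 24. Since 13 = 8 + 4 + 1, 41^13 ≡ 24·27·41: 24·27 = 648 ≡ 37, then 37·41 = 1517 ≡ 13. So 41^13 ≡ 13 (mod 47).
Hence φ⁻¹(41) = 13.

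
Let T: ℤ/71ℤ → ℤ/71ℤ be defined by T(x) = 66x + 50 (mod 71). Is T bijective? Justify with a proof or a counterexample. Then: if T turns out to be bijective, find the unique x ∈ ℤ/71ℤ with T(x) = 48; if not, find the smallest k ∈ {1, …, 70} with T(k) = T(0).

43

Recall: T is injective if T(a) = T(b) implies a = b.
Suppose T(a) = T(b) in ℤ/71ℤ. Then 66a + 50 ≡ 66b + 50 (mod 71), therefore 66(a − b) ≡ 0 (mod 71).
Since gcd(66, 71) = 1, 66 is invertible modulo 71, hence a − b ≡ 0 (mod 71), i.e. a = b.
We now compute 66⁻¹ mod 71 explicitly. Euclid's algorithm: 71 = 1·66 + 5, 66 = 13·5 + 1; back-substituting gives 1 = 14·66 − 13·71, so 66⁻¹ ≡ 14 (mod 71).
For any y ∈ ℤ/71ℤ, x = 14(y − 50) mod 71 satisfies T(x) = 66·14(y − 50) + 50 ≡ y (since 66·14 ≡ 1 mod 71). So every y has a preimage.
Therefore T is bijective.
Since T is bijective, we compute T⁻¹(48): solve 66x + 50 ≡ 48 (mod 71), i.e. 66x ≡ 69 (mod 71).
Multiplying by 66⁻¹ = 14 gives x ≡ 14·69 = 966 = 13·71 + 43 ≡ 43 (mod 71).
Check: T(43) = 66·43 + 50 = 2888 = 40·71 + 48 ≡ 48 (mod 71).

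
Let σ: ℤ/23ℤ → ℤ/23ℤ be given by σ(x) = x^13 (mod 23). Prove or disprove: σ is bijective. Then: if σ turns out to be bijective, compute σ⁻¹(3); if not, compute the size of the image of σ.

16

Since 23 is prime, the nonzero elements of ℤ/23ℤ form a cyclic group of order 22.
As gcd(13, 22) = 1, raising to the 13th power is a bijection on this group: if x_1^13 ≡ x_2^13 then (x_1x_2^{−1})^13 = 1, and the only element of order dividing gcd(13, 22) = 1 is 1, so x_1 = x_2.
With σ(0) = 0 this makes σ injective on all of ℤ/23ℤ, hence bijective (finite equal-size domain and codomain). In particular σ is bijective.
Since σ is bijective, we find the preimage of 3. The inverse of x ↦ x^13 on (ℤ/23ℤ)^× is x ↦ x^17, because 13·17 = 221 = 10·22 + 1 ≡ 1 (mod 22) and x^{22} = 1 for x ≠ 0 (Fermat). So σ⁻¹(3) = 3^17 mod 23.
Repeated squaring mod 23: 3^1 ≡ 3, 3^2 ≡ 3² = 9, 3^4 ≡ 9² = 81 ≡ 12, 3^8 ≡ 12² = 144 ≡ 6, 3^16 ≡ 6² = 36 ≡ 13. Since 17 = 16 + 1, 3^17 ≡ 13·3: 13·3 = 39 ≡ 16. So 3^17 ≡ 16 (mod 23).
Hence σ⁻¹(3) = 16.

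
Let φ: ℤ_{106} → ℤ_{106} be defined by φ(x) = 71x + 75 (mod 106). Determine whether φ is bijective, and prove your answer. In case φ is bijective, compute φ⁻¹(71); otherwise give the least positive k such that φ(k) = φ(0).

94

If φ(x_1) = φ(x_2), then 71x_1 ≡ 71x_2 (mod 106). Because gcd(71, 106) = 1, we may cancel 71 to get x_1 ≡ x_2 (mod 106).
We now compute 71⁻¹ mod 106 explicitly. Euclid's algorithm: 106 = 1·71 + 35, 71 = 2·35 + 1; back-substituting gives 1 = 3·71 − 2·106, so 71⁻¹ ≡ 3 (mod 106).
For any y ∈ ℤ_{106}, x = 3(y − 75) mod 106 satisfies φ(x) = 71·3(y − 75) + 75 ≡ y (since 71·3 ≡ 1 mod 106). So every y has a preimage.
So φ is bijective.
Since φ is bijective, we compute φ⁻¹(71): solve 71x + 75 ≡ 71 (mod 106), i.e. 71x ≡ 102 (mod 106).
Multiplying by 71⁻¹ = 3 gives x ≡ 3·102 = 306 = 2·106 + 94 ≡ 94 (mod 106).
Check: φ(94) = 71·94 + 75 = 6749 = 63·106 + 71 ≡ 71 (mod 106).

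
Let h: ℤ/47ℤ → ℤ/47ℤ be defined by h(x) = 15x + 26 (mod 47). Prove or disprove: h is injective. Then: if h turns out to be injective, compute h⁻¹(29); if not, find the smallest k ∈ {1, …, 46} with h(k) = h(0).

Recall: h is injective when h(a) = h(b) forces a = b.
If h(a) = h(b), then 15a ≡ 15b (mod 47). Because gcd(15, 47) = 1, we may cancel 15 to get a ≡ b (mod 47).
Thus h is injective.
We now compute 15⁻¹ mod 47 explicitly. Euclid's algorithm: 47 = 3·15 + 2, 15 = 7·2 + 1; back-substituting gives 1 = 22·15 − 7·47, so 15⁻¹ ≡ 22 (mod 47).
Since h is injective, we find h⁻¹(29): we need 15x ≡ 29 − 26 ≡ 3 (mod 47). Using 15⁻¹ = 22: x ≡ 22·3 = 66 = 1·47 + 19, so x = 19.
Check: h(19) = 15·19 + 26 = 311 = 6·47 + 29 ≡ 29 (mod 47).

19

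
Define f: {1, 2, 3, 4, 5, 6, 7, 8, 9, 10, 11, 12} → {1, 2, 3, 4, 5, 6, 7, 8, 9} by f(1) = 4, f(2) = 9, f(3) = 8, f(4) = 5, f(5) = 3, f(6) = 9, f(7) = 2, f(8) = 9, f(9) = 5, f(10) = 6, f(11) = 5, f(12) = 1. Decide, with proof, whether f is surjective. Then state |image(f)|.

8

No element maps to 7, so f is not surjective.
The image of f is {1, 2, 3, 4, 5, 6, 8, 9}, which has 8 elements.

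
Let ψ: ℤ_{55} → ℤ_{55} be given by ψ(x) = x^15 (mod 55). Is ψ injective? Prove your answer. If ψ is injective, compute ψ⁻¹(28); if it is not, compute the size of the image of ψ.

15

ψ(2): Repeated squaring mod 55: 2^1 ≡ 2, 2^2 ≡ 2² = 4, 2^4 ≡ 4² = 16, 2^8 ≡ 16² = 256 ≡ 36. Since 15 = 8 + 4 + 2 + 1, 2^15 ≡ 36·16·4·2: 36·16 = 576 ≡ 26, then 26·4 = 104 ≡ 49, then 49·2 = 98 ≡ 43. So 2^15 ≡ 43 (mod 55).
ψ(7): Repeated squaring mod 55: 7^1 ≡ 7, 7^2 ≡ 7² = 49, 7^4 ≡ 49² = 2401 ≡ 36, 7^8 ≡ 36² = 1296 ≡ 31. Since 15 = 8 + 4 + 2 + 1, 7^15 ≡ 31·36·49·7: 31·36 = 1116 ≡ 16, then 16·49 = 784 ≡ 14, then 14·7 = 98 ≡ 43. So 7^15 ≡ 43 (mod 55).
So ψ(2) = ψ(7) = 43 while 2 ≠ 7, so ψ is not injective.
Since ψ is not injective, we determine |image(ψ)|. Computing x^15 mod 55 for each x (by repeated squaring, reducing mod 55 at every step), the values ψ(0), ψ(1), …, ψ(54) are: 0, 1, 43, 12, 34, 45, 21, 43, 32, 34, 10, 11, 23, 32, 34, 45, 1, 43, 32, 54, 45, 21, 33, 12, 54, 45, 1, 23, 32, 54, 10, 1, 43, 22, 34, 10, 1, 23, 12, 54, 10, 21, 23, 32, 44, 45, 21, 23, 12, 34, 10, 21, 43, 12, 54.
The distinct values are {0, 1, 10, 11, 12, 21, 22, 23, 32, 33, 34, 43, 44, 45, 54}; there are 15 of them.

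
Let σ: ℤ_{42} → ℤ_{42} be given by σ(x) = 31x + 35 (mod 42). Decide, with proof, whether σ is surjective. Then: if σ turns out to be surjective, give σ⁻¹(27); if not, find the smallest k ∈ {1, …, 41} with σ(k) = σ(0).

16

Since gcd(31, 42) = 1, 31 is invertible modulo 42. Euclid's algorithm: 42 = 1·31 + 11, 31 = 2·11 + 9, 11 = 1·9 + 2, 9 = 4·2 + 1; back-substituting gives 1 = 19·31 − 14·42, so 31⁻¹ ≡ 19 (mod 42).
For any y ∈ ℤ_{42}, x = 19(y − 35) mod 42 satisfies σ(x) = 31·19(y − 35) + 35 ≡ y (since 31·19 ≡ 1 mod 42). So every y has a preimage.
So σ is surjective.
Since σ is surjective, we compute σ⁻¹(27): solve 31x + 35 ≡ 27 (mod 42), i.e. 31x ≡ 34 (mod 42).
Multiplying by 31⁻¹ = 19 gives x ≡ 19·34 = 646 = 15·42 + 16 ≡ 16 (mod 42).
Check: σ(16) = 31·16 + 35 = 531 = 12·42 + 27 ≡ 27 (mod 42).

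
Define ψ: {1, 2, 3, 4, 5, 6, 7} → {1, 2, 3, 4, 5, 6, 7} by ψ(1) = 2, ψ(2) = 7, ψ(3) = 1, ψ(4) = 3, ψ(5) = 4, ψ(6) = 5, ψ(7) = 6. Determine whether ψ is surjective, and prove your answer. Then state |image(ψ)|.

7

Every element of the codomain has a preimage: 1 = ψ(3), 2 = ψ(1), 3 = ψ(4), 4 = ψ(5), 5 = ψ(6), 6 = ψ(7), 7 = ψ(2).
Hence ψ is surjective.
The image of ψ is {1, 2, 3, 4, 5, 6, 7}, which has 7 elements.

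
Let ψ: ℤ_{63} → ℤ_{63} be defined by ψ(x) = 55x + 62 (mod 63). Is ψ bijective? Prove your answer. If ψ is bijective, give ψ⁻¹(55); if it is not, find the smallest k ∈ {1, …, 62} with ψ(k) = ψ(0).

56

Recall that ψ is injective when ψ(a) = ψ(b) forces a = b.
If ψ(a) = ψ(b), then 55a ≡ 55b (mod 63). Because gcd(55, 63) = 1, we may cancel 55 to get a ≡ b (mod 63).
We now compute 55⁻¹ mod 63 explicitly. Euclid's algorithm: 63 = 1·55 + 8, 55 = 6·8 + 7, 8 = 1·7 + 1; back-substituting gives 1 = 55·55 − 48·63, so 55⁻¹ ≡ 55 (mod 63).
For any y ∈ ℤ_{63}, x = 55(y − 62) mod 63 satisfies ψ(x) = 55·55(y − 62) + 62 ≡ y (since 55·55 ≡ 1 mod 63). So every y has a preimage.
Thus ψ is bijective.
Since ψ is bijective, we find ψ⁻¹(55): we need 55x ≡ 55 − 62 ≡ 56 (mod 63). Using 55⁻¹ = 55: x ≡ 55·56 = 3080 = 48·63 + 56, so x = 56.
Check: ψ(56) = 55·56 + 62 = 3142 = 49·63 + 55 ≡ 55 (mod 63).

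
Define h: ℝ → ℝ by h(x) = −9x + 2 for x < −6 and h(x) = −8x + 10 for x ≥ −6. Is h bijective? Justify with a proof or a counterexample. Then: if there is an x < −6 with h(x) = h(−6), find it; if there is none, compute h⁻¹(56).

Both pieces are strictly decreasing (slopes −9 and −8), so each is injective on its own interval.
The left piece maps (−∞, −6) onto (56, ∞); the right piece maps [−6, ∞) onto (−∞, 58].
These images overlap. In particular h(−6) = 58 (right piece), and solving −9x + 2 = 58 on the left piece gives x = −56/9 < −6.
So h(−56/9) = h(−6) with −56/9 ≠ −6, and h is not injective, hence not bijective. This x = −56/9 is the requested value below −6.

-56/9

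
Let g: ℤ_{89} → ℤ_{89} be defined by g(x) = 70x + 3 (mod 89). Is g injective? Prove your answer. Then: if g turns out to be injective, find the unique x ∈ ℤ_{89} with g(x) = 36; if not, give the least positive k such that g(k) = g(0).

17

If g(s) = g(t), then 70s ≡ 70t (mod 89). Because gcd(70, 89) = 1, we may cancel 70 to get s ≡ t (mod 89).
Therefore g is injective.
We now compute 70⁻¹ mod 89 explicitly. Euclid's algorithm: 89 = 1·70 + 19, 70 = 3·19 + 13, 19 = 1·13 + 6, 13 = 2·6 + 1; back-substituting gives 1 = 14·70 − 11·89, so 70⁻¹ ≡ 14 (mod 89).
Since g is injective, we find g⁻¹(36): we need 70x ≡ 36 − 3 ≡ 33 (mod 89). Using 70⁻¹ = 14: x ≡ 14·33 = 462 = 5·89 + 17, so x = 17.
Check: g(17) = 70·17 + 3 = 1193 = 13·89 + 36 ≡ 36 (mod 89).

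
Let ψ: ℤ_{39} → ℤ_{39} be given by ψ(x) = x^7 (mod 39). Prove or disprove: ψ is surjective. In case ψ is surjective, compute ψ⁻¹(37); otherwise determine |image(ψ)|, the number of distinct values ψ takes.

Computing x^7 mod 39 for each x (by repeated squaring, reducing mod 39 at every step), the values ψ(0), ψ(1), …, ψ(38) are: 0, 1, 11, 3, 4, 8, 33, 19, 5, 9, 10, 2, 12, 13, 14, 24, 16, 17, 21, 7, 32, 18, 22, 23, 15, 25, 26, 27, 37, 29, 30, 34, 20, 6, 31, 35, 36, 28, 38.
Every element of ℤ_{39} appears exactly once in this list, so ψ is a bijection, and in particular surjective.
Since ψ is surjective, we read off the preimage of 37 from the same table: ψ(28) = 37, so ψ⁻¹(37) = 28.

28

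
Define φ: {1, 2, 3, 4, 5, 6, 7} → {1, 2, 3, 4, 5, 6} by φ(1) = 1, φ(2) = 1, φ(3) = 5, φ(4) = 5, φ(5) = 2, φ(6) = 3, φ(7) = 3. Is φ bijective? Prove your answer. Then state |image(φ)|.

φ(1) = 1 = φ(2) with 1 ≠ 2, so φ is not injective, hence not bijective.
The image of φ is {1, 2, 3, 5}, which has 4 elements.

4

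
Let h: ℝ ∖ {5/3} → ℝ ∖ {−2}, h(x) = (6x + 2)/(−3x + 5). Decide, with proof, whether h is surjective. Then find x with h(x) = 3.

For any y ≠ −2, solving y(−3x + 5) = 6x + 2 for x gives a well-defined x ≠ 5/3. So h is surjective.
Solving h(x) = 3: cross-multiplying gives 6x + 2 = 3(−3x + 5), which rearranges to 15x = 13, so x = 13/15.

13/15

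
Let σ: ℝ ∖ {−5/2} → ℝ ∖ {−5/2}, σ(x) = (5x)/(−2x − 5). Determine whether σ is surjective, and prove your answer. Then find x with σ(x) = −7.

-35/9

For any y ≠ −5/2, solving y(−2x − 5) = 5x for x gives a well-defined x ≠ −5/2. So σ is surjective.
Solving σ(x) = −7: cross-multiplying gives 5x = −7(−2x − 5), which rearranges to −9x = 35, so x = −35/9.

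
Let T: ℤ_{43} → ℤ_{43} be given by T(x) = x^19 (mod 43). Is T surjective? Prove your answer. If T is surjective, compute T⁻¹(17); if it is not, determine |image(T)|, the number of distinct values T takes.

9

Since 43 is prime, the nonzero elements of ℤ_{43} form a cyclic group of order 42.
As gcd(19, 42) = 1, raising to the 19th power is a bijection on this group: if s^19 ≡ t^19 then (st^{−1})^19 = 1, and the only element of order dividing gcd(19, 42) = 1 is 1, so s = t.
With T(0) = 0 this makes T injective on all of ℤ_{43}, hence bijective (finite equal-size domain and codomain). In particular T is surjective.
Since T is surjective, we find the preimage of 17. The inverse of x ↦ x^19 on (ℤ_{43})^× is x ↦ x^31, because 19·31 = 589 = 14·42 + 1 ≡ 1 (mod 42) and x^{42} = 1 for x ≠ 0 (Fermat). So T⁻¹(17) = 17^31 mod 43.
Repeated squaring mod 43: 17^1 ≡ 17, 17^2 ≡ 17² = 289 ≡ 31, 17^4 ≡ 31² = 961 ≡ 15, 17^8 ≡ 15² = 225 ≡ 10, 17^16 ≡ 10² = 100 ≡ 14. Since 31 = 16 + 8 + 4 + 2 + 1, 17^31 ≡ 14·10·15·31·17: 14·10 = 140 ≡ 11, then 11·15 = 165 ≡ 36, then 36·31 = 1116 ≡ 41, then 41·17 = 697 ≡ 9. So 17^31 ≡ 9 (mod 43).
Hence T⁻¹(17) = 9.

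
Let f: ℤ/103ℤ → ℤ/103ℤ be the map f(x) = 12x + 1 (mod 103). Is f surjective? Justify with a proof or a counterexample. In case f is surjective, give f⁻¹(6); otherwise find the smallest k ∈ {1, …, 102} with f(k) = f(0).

9

Since gcd(12, 103) = 1, 12 is invertible modulo 103. Euclid's algorithm: 103 = 8·12 + 7, 12 = 1·7 + 5, 7 = 1·5 + 2, 5 = 2·2 + 1; back-substituting gives 1 = 43·12 − 5·103, so 12⁻¹ ≡ 43 (mod 103).
For any y ∈ ℤ/103ℤ, x = 43(y − 1) mod 103 satisfies f(x) = 12·43(y − 1) + 1 ≡ y (since 12·43 ≡ 1 mod 103). So every y has a preimage.
Therefore f is surjective.
Since f is surjective, we find f⁻¹(6): we need 12x ≡ 6 − 1 ≡ 5 (mod 103). Using 12⁻¹ = 43: x ≡ 43·5 = 215 = 2·103 + 9, so x = 9.
Check: f(9) = 12·9 + 1 = 109 = 1·103 + 6 ≡ 6 (mod 103).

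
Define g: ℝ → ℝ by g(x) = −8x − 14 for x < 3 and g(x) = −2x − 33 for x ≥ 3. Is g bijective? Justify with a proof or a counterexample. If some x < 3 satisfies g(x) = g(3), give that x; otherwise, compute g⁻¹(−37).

23/8

Both pieces are strictly decreasing (slopes −8 and −2), so each is injective on its own interval.
The left piece maps (−∞, 3) onto (−38, ∞); the right piece maps [3, ∞) onto (−∞, −39].
The images leave a gap (−38 has no preimage), so g is not surjective, hence not bijective.
Because the two images are disjoint, no x < 3 has g(x) = g(3), so we compute g⁻¹(−37): −37 lies in (−38, ∞), so solve −8x − 14 = −37: x = (−37 + 14)/(−8) = 23/8.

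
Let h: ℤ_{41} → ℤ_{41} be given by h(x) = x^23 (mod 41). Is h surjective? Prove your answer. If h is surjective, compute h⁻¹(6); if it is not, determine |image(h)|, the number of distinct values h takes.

29

Since 41 is prime, the nonzero elements of ℤ_{41} form a cyclic group of order 40.
As gcd(23, 40) = 1, raising to the 23rd power is a bijection on this group: if s^23 ≡ t^23 then (st^{−1})^23 = 1, and the only element of order dividing gcd(23, 40) = 1 is 1, so s = t.
With h(0) = 0 this makes h injective on all of ℤ_{41}, hence bijective (finite equal-size domain and codomain). In particular h is surjective.
Since h is surjective, we find the preimage of 6. The inverse of x ↦ x^23 on (ℤ_{41})^× is x ↦ x^7, because 23·7 = 161 = 4·40 + 1 ≡ 1 (mod 40) and x^{40} = 1 for x ≠ 0 (Fermat). So h⁻¹(6) = 6^7 mod 41.
Repeated squaring mod 41: 6^1 ≡ 6, 6^2 ≡ 6² = 36, 6^4 ≡ 36² = 1296 ≡ 25. Since 7 = 4 + 2 + 1, 6^7 ≡ 25·36·6: 25·36 = 900 ≡ 39, then 39·6 = 234 ≡ 29. So 6^7 ≡ 29 (mod 41).
Hence h⁻¹(6) = 29.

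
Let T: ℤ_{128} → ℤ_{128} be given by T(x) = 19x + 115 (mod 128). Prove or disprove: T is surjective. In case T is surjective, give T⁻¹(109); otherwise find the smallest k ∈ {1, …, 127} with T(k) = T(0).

94

Since gcd(19, 128) = 1, 19 is invertible modulo 128. Euclid's algorithm: 128 = 6·19 + 14, 19 = 1·14 + 5, 14 = 2·5 + 4, 5 = 1·4 + 1; back-substituting gives 1 = 27·19 − 4·128, so 19⁻¹ ≡ 27 (mod 128).
Then y ↦ 27(y − 115) is a two-sided inverse to T, so every y ∈ ℤ_{128} has a preimage.
Therefore T is surjective.
Since T is surjective, we compute T⁻¹(109): solve 19x + 115 ≡ 109 (mod 128), i.e. 19x ≡ 122 (mod 128).
Multiplying by 19⁻¹ = 27 gives x ≡ 27·122 = 3294 = 25·128 + 94 ≡ 94 (mod 128).
Check: T(94) = 19·94 + 115 = 1901 = 14·128 + 109 ≡ 109 (mod 128).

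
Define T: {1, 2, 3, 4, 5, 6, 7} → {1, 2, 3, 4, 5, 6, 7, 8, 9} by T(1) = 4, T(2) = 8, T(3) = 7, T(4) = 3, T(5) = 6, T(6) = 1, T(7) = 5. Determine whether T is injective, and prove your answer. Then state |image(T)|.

7

The values T(1), …, T(7) are 4, 8, 7, 3, 6, 1, 5 — all distinct.
So T(a) = T(b) only when a = b, and T is injective.
The image of T is {1, 3, 4, 5, 6, 7, 8}, which has 7 elements.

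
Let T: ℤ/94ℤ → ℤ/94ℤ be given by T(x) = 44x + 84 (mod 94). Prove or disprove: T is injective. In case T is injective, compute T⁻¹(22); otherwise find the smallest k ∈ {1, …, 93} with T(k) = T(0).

Recall: injectivity means: for all s, t in the domain, T(s) = T(t) implies s = t.
We have gcd(44, 94) = 2 > 1. Taking s = 0 and t = 47: T(0) = 84 and T(47) = 44·47 + 84 = 2152 ≡ 84 (mod 94).
So T(0) = T(47) while 0 ≠ 47, thus T is not injective.
Since T is not injective, we find the least positive k with T(k) = T(0): this means 44k ≡ 0 (mod 94), i.e. 94 ∣ 44k. Since gcd(44, 94) = 2, dividing through by 2 this holds exactly when 47 ∣ 22k, and as gcd(22, 47) = 1, exactly when 47 ∣ k.
The smallest positive such k is 47.

47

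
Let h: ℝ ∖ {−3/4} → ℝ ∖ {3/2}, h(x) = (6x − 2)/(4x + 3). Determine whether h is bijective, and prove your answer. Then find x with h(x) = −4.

Suppose h(x_1) = h(x_2). Cross-multiplying: (6x_1 − 2)(4x_2 + 3) = (6x_2 − 2)(4x_1 + 3).
Expanding both sides and cancelling the symmetric terms leaves 26·(x_1 − x_2) = 0. Since 26 ≠ 0, x_1 = x_2. Hence h is injective.
For any y ≠ 3/2, solving y(4x + 3) = 6x − 2 for x gives a well-defined x ≠ −3/4. So h is surjective.
Therefore h is bijective.
Solving h(x) = −4: cross-multiplying gives 6x − 2 = −4(4x + 3), which rearranges to 22x = −10, so x = −5/11.

-5/11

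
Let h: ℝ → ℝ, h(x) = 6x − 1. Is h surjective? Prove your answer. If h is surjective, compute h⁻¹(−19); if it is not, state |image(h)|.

-3

For any y ∈ ℝ, x = (y + 1)/6 satisfies h(x) = y.
Hence h is surjective.
Since h is surjective, we compute h⁻¹(−19) = (−19 + 1)/6 = −3.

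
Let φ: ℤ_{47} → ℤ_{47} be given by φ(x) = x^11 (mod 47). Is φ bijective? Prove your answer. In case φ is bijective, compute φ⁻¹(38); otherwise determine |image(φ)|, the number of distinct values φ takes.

Since 47 is prime, the nonzero elements of ℤ_{47} form a cyclic group of order 46.
As gcd(11, 46) = 1, raising to the 11th power is a bijection on this group: if x_1^11 ≡ x_2^11 then (x_1x_2^{−1})^11 = 1, and the only element of order dividing gcd(11, 46) = 1 is 1, so x_1 = x_2.
With φ(0) = 0 this makes φ injective on all of ℤ_{47}, hence bijective (finite equal-size domain and codomain). In particular φ is bijective.
Since φ is bijective, we find the preimage of 38. The inverse of x ↦ x^11 on (ℤ_{47})^× is x ↦ x^21, because 11·21 = 231 = 5·46 + 1 ≡ 1 (mod 46) and x^{46} = 1 for x ≠ 0 (Fermat). So φ⁻¹(38) = 38^21 mod 47.
Repeated squaring mod 47: 38^1 ≡ 38, 38^2 ≡ 38² = 1444 ≡ 34, 38^4 ≡ 34² = 1156 ≡ 28, 38^8 ≡ 28² = 784 ≡ 32, 38^16 ≡ 32² = 1024 ≡ 37. Since 21 = 16 + 4 + 1, 38^21 ≡ 37·28·38: 37·28 = 1036 ≡ 2, then 2·38 = 76 ≡ 29. So 38^21 ≡ 29 (mod 47).
Hence φ⁻¹(38) = 29.

29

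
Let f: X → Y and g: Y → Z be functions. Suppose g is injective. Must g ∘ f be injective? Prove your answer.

No. Take X = {0, 1}, Y = Z = {0, 1, 2, 3, 4}, f(0) = f(1) = 0, and g = identity (injective).
Then (g ∘ f)(0) = (g ∘ f)(1) = 0 with 0 ≠ 1, so g ∘ f is not injective.

not injective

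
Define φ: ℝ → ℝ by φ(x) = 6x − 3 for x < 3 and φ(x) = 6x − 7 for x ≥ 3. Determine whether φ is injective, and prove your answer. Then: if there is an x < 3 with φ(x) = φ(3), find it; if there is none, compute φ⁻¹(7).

7/3

Both pieces are strictly increasing (slopes 6 and 6), so each is injective on its own interval.
The left piece maps (−∞, 3) onto (−∞, 15); the right piece maps [3, ∞) onto [11, ∞).
These images overlap. In particular φ(3) = 11 (right piece), and solving 6x − 3 = 11 on the left piece gives x = 7/3 < 3.
So φ(7/3) = φ(3) with 7/3 ≠ 3, and φ is not injective. This x = 7/3 is the requested value below 3.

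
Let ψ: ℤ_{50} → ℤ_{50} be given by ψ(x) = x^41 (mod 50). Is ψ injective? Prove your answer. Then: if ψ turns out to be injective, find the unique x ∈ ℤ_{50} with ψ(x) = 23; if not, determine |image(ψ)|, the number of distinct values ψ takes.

42

ψ(0) = 0^41 = 0.
ψ(10): Repeated squaring mod 50: 10^1 ≡ 10, 10^2 ≡ 10² = 100 ≡ 0, 10^4 ≡ 0² = 0, 10^8 ≡ 0² = 0, 10^16 ≡ 0² = 0, 10^32 ≡ 0² = 0. Since 41 = 32 + 8 + 1, 10^41 ≡ 0·0·10: 0·0 = 0, then 0·10 = 0. So 10^41 ≡ 0 (mod 50).
So ψ(0) = ψ(10) = 0 while 0 ≠ 10, hence ψ is not injective.
Since ψ is not injective, we determine |image(ψ)|. Computing x^41 mod 50 for each x (by repeated squaring, reducing mod 50 at every step), the values ψ(0), ψ(1), …, ψ(49) are: 0, 1, 2, 3, 4, 25, 6, 7, 8, 9, 0, 11, 12, 13, 14, 25, 16, 17, 18, 19, 0, 21, 22, 23, 24, 25, 26, 27, 28, 29, 0, 31, 32, 33, 34, 25, 36, 37, 38, 39, 0, 41, 42, 43, 44, 25, 46, 47, 48, 49.
The distinct values are {0, 1, 2, 3, 4, 6, 7, 8, 9, 11, 12, 13, 14, 16, 17, 18, 19, 21, 22, 23, 24, 25, 26, 27, 28, 29, 31, 32, 33, 34, 36, 37, 38, 39, 41, 42, 43, 44, 46, 47, 48, 49}; there are 42 of them.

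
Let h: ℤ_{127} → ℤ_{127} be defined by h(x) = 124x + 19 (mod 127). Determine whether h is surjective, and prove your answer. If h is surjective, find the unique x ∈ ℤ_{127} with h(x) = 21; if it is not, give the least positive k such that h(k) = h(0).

Since gcd(124, 127) = 1, 124 is invertible modulo 127. Euclid's algorithm: 127 = 1·124 + 3, 124 = 41·3 + 1; back-substituting gives 1 = 42·124 − 41·127, so 124⁻¹ ≡ 42 (mod 127).
For any y ∈ ℤ_{127}, x = 42(y − 19) mod 127 satisfies h(x) = 124·42(y − 19) + 19 ≡ y (since 124·42 ≡ 1 mod 127). So every y has a preimage.
Thus h is surjective.
Since h is surjective, we compute h⁻¹(21): solve 124x + 19 ≡ 21 (mod 127), i.e. 124x ≡ 2 (mod 127).
Multiplying by 124⁻¹ = 42 gives x ≡ 42·2 = 84 ≡ 84 (mod 127).
Check: h(84) = 124·84 + 19 = 10435 = 82·127 + 21 ≡ 21 (mod 127).

84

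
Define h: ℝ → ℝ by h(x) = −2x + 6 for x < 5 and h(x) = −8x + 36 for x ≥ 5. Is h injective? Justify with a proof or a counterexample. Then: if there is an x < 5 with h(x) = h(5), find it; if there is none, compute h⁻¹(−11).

Both pieces are strictly decreasing (slopes −2 and −8), so each is injective on its own interval.
The left piece maps (−∞, 5) onto (−4, ∞); the right piece maps [5, ∞) onto (−∞, −4].
These images are disjoint, so no value is attained by both pieces. Therefore h is injective.
Because the two images are disjoint, no x < 5 has h(x) = h(5), so we compute h⁻¹(−11): −11 lies in (−∞, −4], so solve −8x + 36 = −11: x = (−11 − 36)/(−8) = 47/8.

47/8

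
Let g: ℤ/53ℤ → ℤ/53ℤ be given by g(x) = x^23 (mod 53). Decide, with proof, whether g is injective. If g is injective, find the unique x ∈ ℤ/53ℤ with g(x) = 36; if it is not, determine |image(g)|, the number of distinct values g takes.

Since 53 is prime, the nonzero elements of ℤ/53ℤ form a cyclic group of order 52.
As gcd(23, 52) = 1, raising to the 23rd power is a bijection on this group: if u^23 ≡ v^23 then (uv^{−1})^23 = 1, and the only element of order dividing gcd(23, 52) = 1 is 1, so u = v.
With g(0) = 0 this makes g injective on all of ℤ/53ℤ, hence bijective (finite equal-size domain and codomain). In particular g is injective.
Since g is injective, we find the preimage of 36. The inverse of x ↦ x^23 on (ℤ/53ℤ)^× is x ↦ x^43, because 23·43 = 989 = 19·52 + 1 ≡ 1 (mod 52) and x^{52} = 1 for x ≠ 0 (Fermat). So g⁻¹(36) = 36^43 mod 53.
Repeated squaring mod 53: 36^1 ≡ 36, 36^2 ≡ 36² = 1296 ≡ 24, 36^4 ≡ 24² = 576 ≡ 46, 36^8 ≡ 46² = 2116 ≡ 49, 36^16 ≡ 49² = 2401 ≡ 16, 36^32 ≡ 16² = 256 ≡ 44. Since 43 = 32 + 8 + 2 + 1, 36^43 ≡ 44·49·24·36: 44·49 = 2156 ≡ 36, then 36·24 = 864 ≡ 16, then 16·36 = 576 ≡ 46. So 36^43 ≡ 46 (mod 53).
Hence g⁻¹(36) = 46.

46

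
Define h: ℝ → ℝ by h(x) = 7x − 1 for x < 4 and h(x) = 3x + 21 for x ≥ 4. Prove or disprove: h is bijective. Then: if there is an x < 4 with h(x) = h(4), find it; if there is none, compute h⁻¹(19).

20/7

Both pieces are strictly increasing (slopes 7 and 3), so each is injective on its own interval.
The left piece maps (−∞, 4) onto (−∞, 27); the right piece maps [4, ∞) onto [33, ∞).
The images leave a gap (27 has no preimage), so h is not surjective, hence not bijective.
Because the two images are disjoint, no x < 4 has h(x) = h(4), so we compute h⁻¹(19): 19 lies in (−∞, 27), so solve 7x − 1 = 19: x = (19 + 1)/7 = 20/7.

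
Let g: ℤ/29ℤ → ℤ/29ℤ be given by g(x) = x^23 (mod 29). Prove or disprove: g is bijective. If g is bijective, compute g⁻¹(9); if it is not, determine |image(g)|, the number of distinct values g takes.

Since 29 is prime, the nonzero elements of ℤ/29ℤ form a cyclic group of order 28.
As gcd(23, 28) = 1, raising to the 23rd power is a bijection on this group: if x_1^23 ≡ x_2^23 then (x_1x_2^{−1})^23 = 1, and the only element of order dividing gcd(23, 28) = 1 is 1, so x_1 = x_2.
With g(0) = 0 this makes g injective on all of ℤ/29ℤ, hence bijective (finite equal-size domain and codomain). In particular g is bijective.
Since g is bijective, we find the preimage of 9. The inverse of x ↦ x^23 on (ℤ/29ℤ)^× is x ↦ x^11, because 23·11 = 253 = 9·28 + 1 ≡ 1 (mod 28) and x^{28} = 1 for x ≠ 0 (Fermat). So g⁻¹(9) = 9^11 mod 29.
Repeated squaring mod 29: 9^1 ≡ 9, 9^2 ≡ 9² = 81 ≡ 23, 9^4 ≡ 23² = 529 ≡ 7, 9^8 ≡ 7² = 49 ≡ 20. Since 11 = 8 + 2 + 1, 9^11 ≡ 20·23·9: 20·23 = 460 ≡ 25, then 25·9 = 225 ≡ 22. So 9^11 ≡ 22 (mod 29).
Hence g⁻¹(9) = 22.

22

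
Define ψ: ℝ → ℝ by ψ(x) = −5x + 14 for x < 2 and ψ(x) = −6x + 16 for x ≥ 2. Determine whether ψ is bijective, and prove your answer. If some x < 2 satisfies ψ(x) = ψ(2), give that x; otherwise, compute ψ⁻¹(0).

8/3

Both pieces are strictly decreasing (slopes −5 and −6), so each is injective on its own interval.
The left piece maps (−∞, 2) onto (4, ∞); the right piece maps [2, ∞) onto (−∞, 4].
Since 4 = 4, the images partition ℝ: ψ is injective and surjective, hence bijective.
Because the two images are disjoint, no x < 2 has ψ(x) = ψ(2), so we compute ψ⁻¹(0): 0 lies in (−∞, 4], so solve −6x + 16 = 0: x = (0 − 16)/(−6) = 8/3.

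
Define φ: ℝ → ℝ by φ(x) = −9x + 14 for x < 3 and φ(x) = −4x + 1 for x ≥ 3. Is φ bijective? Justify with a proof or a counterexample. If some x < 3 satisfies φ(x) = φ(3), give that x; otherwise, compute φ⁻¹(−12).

Both pieces are strictly decreasing (slopes −9 and −4), so each is injective on its own interval.
The left piece maps (−∞, 3) onto (−13, ∞); the right piece maps [3, ∞) onto (−∞, −11].
These images overlap. In particular φ(3) = −11 (right piece), and solving −9x + 14 = −11 on the left piece gives x = 25/9 < 3.
So φ(25/9) = φ(3) with 25/9 ≠ 3, and φ is not injective, hence not bijective. This x = 25/9 is the requested value below 3.

25/9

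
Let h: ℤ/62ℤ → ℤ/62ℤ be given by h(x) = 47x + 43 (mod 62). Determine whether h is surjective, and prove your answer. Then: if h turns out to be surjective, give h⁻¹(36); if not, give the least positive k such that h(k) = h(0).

17

Recall: h is surjective if every y in the codomain equals h(x) for some x in the domain.
Since gcd(47, 62) = 1, 47 is invertible modulo 62. Euclid's algorithm: 62 = 1·47 + 15, 47 = 3·15 + 2, 15 = 7·2 + 1; back-substituting gives 1 = 33·47 − 25·62, so 47⁻¹ ≡ 33 (mod 62).
Then y ↦ 33(y − 43) is a two-sided inverse to h, so every y ∈ ℤ/62ℤ has a preimage.
Thus h is surjective.
Since h is surjective, we find h⁻¹(36): we need 47x ≡ 36 − 43 ≡ 55 (mod 62). Using 47⁻¹ = 33: x ≡ 33·55 = 1815 = 29·62 + 17, so x = 17.
Check: h(17) = 47·17 + 43 = 842 = 13·62 + 36 ≡ 36 (mod 62).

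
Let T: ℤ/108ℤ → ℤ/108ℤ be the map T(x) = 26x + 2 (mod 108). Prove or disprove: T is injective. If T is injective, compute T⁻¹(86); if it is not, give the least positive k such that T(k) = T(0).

We have gcd(26, 108) = 2 > 1. Taking a = 0 and b = 54: T(0) = 2 and T(54) = 26·54 + 2 = 1406 ≡ 2 (mod 108).
So T(0) = T(54) while 0 ≠ 54, so T is not injective.
Since T is not injective, we find the least positive k with T(k) = T(0): this means 26k ≡ 0 (mod 108), i.e. 108 ∣ 26k. Since gcd(26, 108) = 2, dividing through by 2 this holds exactly when 54 ∣ 13k, and as gcd(13, 54) = 1, exactly when 54 ∣ k.
The smallest positive such k is 54.

54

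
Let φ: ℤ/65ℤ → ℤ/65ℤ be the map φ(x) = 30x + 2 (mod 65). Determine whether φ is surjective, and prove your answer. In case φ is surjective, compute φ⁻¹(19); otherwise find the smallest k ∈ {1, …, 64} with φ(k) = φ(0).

Recall: surjectivity means every element of the codomain has a preimage under φ.
Since gcd(30, 65) = 5, we have 30x ≡ 0 (mod 5) for all x, so φ(x) ≡ 2 (mod 5).
But 0 ≢ 2 (mod 5), so 0 ∈ ℤ/65ℤ has no preimage. Therefore φ is not surjective.
Since φ is not surjective, we find the least positive k with φ(k) = φ(0): this means 30k ≡ 0 (mod 65), i.e. 65 ∣ 30k. Since gcd(30, 65) = 5, dividing through by 5 this holds exactly when 13 ∣ 6k, and as gcd(6, 13) = 1, exactly when 13 ∣ k.
The smallest positive such k is 13.

13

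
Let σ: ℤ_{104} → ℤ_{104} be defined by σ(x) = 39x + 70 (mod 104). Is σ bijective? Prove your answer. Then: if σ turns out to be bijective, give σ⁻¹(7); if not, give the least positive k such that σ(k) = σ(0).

Recall that σ is injective when σ(x_1) = σ(x_2) forces x_1 = x_2.
We have gcd(39, 104) = 13 > 1. Taking x_1 = 0 and x_2 = 8: σ(0) = 70 and σ(8) = 39·8 + 70 = 382 ≡ 70 (mod 104).
So σ(0) = σ(8) while 0 ≠ 8, therefore σ is not injective, hence not bijective.
Since σ is not bijective, we find the least positive k with σ(k) = σ(0): this means 39k ≡ 0 (mod 104), i.e. 104 ∣ 39k. Since gcd(39, 104) = 13, dividing through by 13 this holds exactly when 8 ∣ 3k, and as gcd(3, 8) = 1, exactly when 8 ∣ k.
The smallest positive such k is 8.

8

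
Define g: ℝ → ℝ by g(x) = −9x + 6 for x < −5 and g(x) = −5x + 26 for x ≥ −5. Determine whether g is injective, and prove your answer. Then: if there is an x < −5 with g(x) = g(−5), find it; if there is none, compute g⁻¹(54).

-16/3

Both pieces are strictly decreasing (slopes −9 and −5), so each is injective on its own interval.
The left piece maps (−∞, −5) onto (51, ∞); the right piece maps [−5, ∞) onto (−∞, 51].
These images are disjoint, so no value is attained by both pieces. Hence g is injective.
Because the two images are disjoint, no x < −5 has g(x) = g(−5), so we compute g⁻¹(54): 54 lies in (51, ∞), so solve −9x + 6 = 54: x = (54 − 6)/(−9) = −16/3.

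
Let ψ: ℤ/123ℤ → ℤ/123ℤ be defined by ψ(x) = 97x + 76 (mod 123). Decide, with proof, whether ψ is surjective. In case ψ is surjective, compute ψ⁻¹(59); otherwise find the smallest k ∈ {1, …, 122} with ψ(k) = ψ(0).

By definition, ψ is surjective if every y in the codomain equals ψ(x) for some x in the domain.
Since gcd(97, 123) = 1, 97 is invertible modulo 123. Euclid's algorithm: 123 = 1·97 + 26, 97 = 3·26 + 19, 26 = 1·19 + 7, 19 = 2·7 + 5, 7 = 1·5 + 2, 5 = 2·2 + 1; back-substituting gives 1 = 52·97 − 41·123, so 97⁻¹ ≡ 52 (mod 123).
For any y ∈ ℤ/123ℤ, x = 52(y − 76) mod 123 satisfies ψ(x) = 97·52(y − 76) + 76 ≡ y (since 97·52 ≡ 1 mod 123). So every y has a preimage.
Thus ψ is surjective.
Since ψ is surjective, we compute ψ⁻¹(59): solve 97x + 76 ≡ 59 (mod 123), i.e. 97x ≡ 106 (mod 123).
Multiplying by 97⁻¹ = 52 gives x ≡ 52·106 = 5512 = 44·123 + 100 ≡ 100 (mod 123).
Check: ψ(100) = 97·100 + 76 = 9776 = 79·123 + 59 ≡ 59 (mod 123).

100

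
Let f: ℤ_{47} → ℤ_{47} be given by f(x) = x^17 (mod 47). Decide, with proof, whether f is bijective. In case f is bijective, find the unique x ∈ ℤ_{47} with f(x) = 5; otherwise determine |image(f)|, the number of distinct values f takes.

10

Since 47 is prime, the nonzero elements of ℤ_{47} form a cyclic group of order 46.
As gcd(17, 46) = 1, raising to the 17th power is a bijection on this group: if a^17 ≡ b^17 then (ab^{−1})^17 = 1, and the only element of order dividing gcd(17, 46) = 1 is 1, so a = b.
With f(0) = 0 this makes f injective on all of ℤ_{47}, hence bijective (finite equal-size domain and codomain). In particular f is bijective.
Since f is bijective, we find the preimage of 5. The inverse of x ↦ x^17 on (ℤ_{47})^× is x ↦ x^19, because 17·19 = 323 = 7·46 + 1 ≡ 1 (mod 46) and x^{46} = 1 for x ≠ 0 (Fermat). So f⁻¹(5) = 5^19 mod 47.
Repeated squaring mod 47: 5^1 ≡ 5, 5^2 ≡ 5² = 25, 5^4 ≡ 25² = 625 ≡ 14, 5^8 ≡ 14² = 196 ≡ 8, 5^16 ≡ 8² = 64 ≡ 17. Since 19 = 16 + 2 + 1, 5^19 ≡ 17·25·5: 17·25 = 425 ≡ 2, then 2·5 = 10. So 5^19 ≡ 10 (mod 47).
Hence f⁻¹(5) = 10.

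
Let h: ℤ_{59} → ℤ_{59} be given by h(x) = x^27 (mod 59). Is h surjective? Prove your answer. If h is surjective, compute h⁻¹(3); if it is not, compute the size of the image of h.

Since 59 is prime, the nonzero elements of ℤ_{59} form a cyclic group of order 58.
As gcd(27, 58) = 1, raising to the 27th power is a bijection on this group: if u^27 ≡ v^27 then (uv^{−1})^27 = 1, and the only element of order dividing gcd(27, 58) = 1 is 1, so u = v.
With h(0) = 0 this makes h injective on all of ℤ_{59}, hence bijective (finite equal-size domain and codomain). In particular h is surjective.
Since h is surjective, we find the preimage of 3. The inverse of x ↦ x^27 on (ℤ_{59})^× is x ↦ x^43, because 27·43 = 1161 = 20·58 + 1 ≡ 1 (mod 58) and x^{58} = 1 for x ≠ 0 (Fermat). So h⁻¹(3) = 3^43 mod 59.
Repeated squaring mod 59: 3^1 ≡ 3, 3^2 ≡ 3² = 9, 3^4 ≡ 9² = 81 ≡ 22, 3^8 ≡ 22² = 484 ≡ 12, 3^16 ≡ 12² = 144 ≡ 26, 3^32 ≡ 26² = 676 ≡ 27. Since 43 = 32 + 8 + 2 + 1, 3^43 ≡ 27·12·9·3: 27·12 = 324 ≡ 29, then 29·9 = 261 ≡ 25, then 25·3 = 75 ≡ 16. So 3^43 ≡ 16 (mod 59).
Hence h⁻¹(3) = 16.

16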